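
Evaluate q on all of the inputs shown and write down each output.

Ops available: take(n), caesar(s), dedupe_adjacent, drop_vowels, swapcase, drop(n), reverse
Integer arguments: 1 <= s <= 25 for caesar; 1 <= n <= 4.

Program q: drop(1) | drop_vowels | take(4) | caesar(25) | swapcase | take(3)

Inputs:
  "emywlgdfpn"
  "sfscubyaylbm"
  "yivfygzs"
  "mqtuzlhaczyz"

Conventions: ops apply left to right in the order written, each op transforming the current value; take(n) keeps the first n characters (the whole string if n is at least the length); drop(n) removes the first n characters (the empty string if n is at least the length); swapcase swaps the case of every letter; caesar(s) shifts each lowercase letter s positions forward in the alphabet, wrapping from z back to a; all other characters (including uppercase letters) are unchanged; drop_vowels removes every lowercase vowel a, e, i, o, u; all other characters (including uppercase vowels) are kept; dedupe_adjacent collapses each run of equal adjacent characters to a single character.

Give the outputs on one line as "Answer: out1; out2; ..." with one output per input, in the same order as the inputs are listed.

Execution, op by op:
  "emywlgdfpn" -> "mywlgdfpn" -> "mywlgdfpn" -> "mywl" -> "lxvk" -> "LXVK" -> "LXV"
  "sfscubyaylbm" -> "fscubyaylbm" -> "fscbyylbm" -> "fscb" -> "erba" -> "ERBA" -> "ERB"
  "yivfygzs" -> "ivfygzs" -> "vfygzs" -> "vfyg" -> "uexf" -> "UEXF" -> "UEX"
  "mqtuzlhaczyz" -> "qtuzlhaczyz" -> "qtzlhczyz" -> "qtzl" -> "psyk" -> "PSYK" -> "PSY"

"LXV"; "ERB"; "UEX"; "PSY"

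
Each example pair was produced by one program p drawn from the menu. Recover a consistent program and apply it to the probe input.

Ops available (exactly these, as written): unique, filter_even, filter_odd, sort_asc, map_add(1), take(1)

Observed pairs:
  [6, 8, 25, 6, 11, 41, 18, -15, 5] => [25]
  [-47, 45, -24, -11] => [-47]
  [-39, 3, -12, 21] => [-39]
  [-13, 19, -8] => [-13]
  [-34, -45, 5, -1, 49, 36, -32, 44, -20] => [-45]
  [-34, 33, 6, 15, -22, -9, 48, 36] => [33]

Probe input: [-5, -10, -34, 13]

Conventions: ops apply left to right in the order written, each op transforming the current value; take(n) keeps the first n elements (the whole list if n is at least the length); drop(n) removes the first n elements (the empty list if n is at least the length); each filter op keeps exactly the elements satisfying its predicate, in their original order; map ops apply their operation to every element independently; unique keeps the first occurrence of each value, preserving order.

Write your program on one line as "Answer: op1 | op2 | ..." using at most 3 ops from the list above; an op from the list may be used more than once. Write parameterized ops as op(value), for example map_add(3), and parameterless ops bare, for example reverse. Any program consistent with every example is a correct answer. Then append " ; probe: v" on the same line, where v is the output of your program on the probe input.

unique | filter_odd | take(1) ; probe: [-5]

Check, running the answer program on each example:
  [6, 8, 25, 6, 11, 41, 18, -15, 5] -> [6, 8, 25, 11, 41, 18, -15, 5] -> [25, 11, 41, -15, 5] -> [25]
  [-47, 45, -24, -11] -> [-47, 45, -24, -11] -> [-47, 45, -11] -> [-47]
  [-39, 3, -12, 21] -> [-39, 3, -12, 21] -> [-39, 3, 21] -> [-39]
  [-13, 19, -8] -> [-13, 19, -8] -> [-13, 19] -> [-13]
  [-34, -45, 5, -1, 49, 36, -32, 44, -20] -> [-34, -45, 5, -1, 49, 36, -32, 44, -20] -> [-45, 5, -1, 49] -> [-45]
  [-34, 33, 6, 15, -22, -9, 48, 36] -> [-34, 33, 6, 15, -22, -9, 48, 36] -> [33, 15, -9] -> [33]
  probe: [-5, -10, -34, 13] -> [-5, -10, -34, 13] -> [-5, 13] -> [-5]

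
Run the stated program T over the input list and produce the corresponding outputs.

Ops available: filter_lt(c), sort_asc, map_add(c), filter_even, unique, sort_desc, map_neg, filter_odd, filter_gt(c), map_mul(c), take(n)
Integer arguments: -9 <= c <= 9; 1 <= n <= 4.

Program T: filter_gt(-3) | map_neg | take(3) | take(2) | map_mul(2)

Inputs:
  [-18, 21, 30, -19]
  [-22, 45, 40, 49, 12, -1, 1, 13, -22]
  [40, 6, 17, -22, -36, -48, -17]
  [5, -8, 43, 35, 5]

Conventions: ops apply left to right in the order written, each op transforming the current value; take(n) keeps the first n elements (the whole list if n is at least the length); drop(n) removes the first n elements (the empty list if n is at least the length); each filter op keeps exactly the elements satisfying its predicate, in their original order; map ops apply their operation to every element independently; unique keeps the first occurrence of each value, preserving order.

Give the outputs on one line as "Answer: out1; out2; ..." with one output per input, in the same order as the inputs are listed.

[-42, -60]; [-90, -80]; [-80, -12]; [-10, -86]

Execution, op by op:
  [-18, 21, 30, -19] -> [21, 30] -> [-21, -30] -> [-21, -30] -> [-21, -30] -> [-42, -60]
  [-22, 45, 40, 49, 12, -1, 1, 13, -22] -> [45, 40, 49, 12, -1, 1, 13] -> [-45, -40, -49, -12, 1, -1, -13] -> [-45, -40, -49] -> [-45, -40] -> [-90, -80]
  [40, 6, 17, -22, -36, -48, -17] -> [40, 6, 17] -> [-40, -6, -17] -> [-40, -6, -17] -> [-40, -6] -> [-80, -12]
  [5, -8, 43, 35, 5] -> [5, 43, 35, 5] -> [-5, -43, -35, -5] -> [-5, -43, -35] -> [-5, -43] -> [-10, -86]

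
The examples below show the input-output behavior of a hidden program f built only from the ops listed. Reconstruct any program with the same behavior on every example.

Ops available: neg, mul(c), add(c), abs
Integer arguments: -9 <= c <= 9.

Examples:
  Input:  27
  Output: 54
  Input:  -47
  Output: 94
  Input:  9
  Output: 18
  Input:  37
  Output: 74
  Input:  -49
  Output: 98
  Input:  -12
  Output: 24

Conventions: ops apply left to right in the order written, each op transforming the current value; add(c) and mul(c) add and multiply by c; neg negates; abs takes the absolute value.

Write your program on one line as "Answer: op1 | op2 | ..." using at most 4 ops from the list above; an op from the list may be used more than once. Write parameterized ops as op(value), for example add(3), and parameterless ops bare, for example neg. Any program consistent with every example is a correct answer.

abs | mul(-2) | abs

Check, running the answer program on each example:
  27 -> 27 -> -54 -> 54
  -47 -> 47 -> -94 -> 94
  9 -> 9 -> -18 -> 18
  37 -> 37 -> -74 -> 74
  -49 -> 49 -> -98 -> 98
  -12 -> 12 -> -24 -> 24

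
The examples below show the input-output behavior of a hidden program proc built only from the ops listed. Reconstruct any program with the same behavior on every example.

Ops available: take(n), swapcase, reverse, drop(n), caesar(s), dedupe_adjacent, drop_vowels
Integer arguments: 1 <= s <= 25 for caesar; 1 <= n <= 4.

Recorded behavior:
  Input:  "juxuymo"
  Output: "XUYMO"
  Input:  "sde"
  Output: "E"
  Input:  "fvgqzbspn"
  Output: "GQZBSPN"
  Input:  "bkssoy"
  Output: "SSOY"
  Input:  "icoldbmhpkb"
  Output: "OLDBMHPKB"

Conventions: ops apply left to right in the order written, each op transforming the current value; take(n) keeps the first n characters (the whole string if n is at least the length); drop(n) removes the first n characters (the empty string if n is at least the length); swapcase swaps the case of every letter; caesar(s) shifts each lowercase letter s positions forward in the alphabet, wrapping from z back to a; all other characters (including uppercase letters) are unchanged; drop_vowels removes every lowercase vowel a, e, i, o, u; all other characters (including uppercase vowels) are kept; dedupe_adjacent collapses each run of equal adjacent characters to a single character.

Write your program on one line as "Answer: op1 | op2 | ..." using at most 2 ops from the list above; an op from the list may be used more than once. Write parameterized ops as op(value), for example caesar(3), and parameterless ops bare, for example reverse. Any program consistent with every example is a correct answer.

swapcase | drop(2)

Check, running the answer program on each example:
  "juxuymo" -> "JUXUYMO" -> "XUYMO"
  "sde" -> "SDE" -> "E"
  "fvgqzbspn" -> "FVGQZBSPN" -> "GQZBSPN"
  "bkssoy" -> "BKSSOY" -> "SSOY"
  "icoldbmhpkb" -> "ICOLDBMHPKB" -> "OLDBMHPKB"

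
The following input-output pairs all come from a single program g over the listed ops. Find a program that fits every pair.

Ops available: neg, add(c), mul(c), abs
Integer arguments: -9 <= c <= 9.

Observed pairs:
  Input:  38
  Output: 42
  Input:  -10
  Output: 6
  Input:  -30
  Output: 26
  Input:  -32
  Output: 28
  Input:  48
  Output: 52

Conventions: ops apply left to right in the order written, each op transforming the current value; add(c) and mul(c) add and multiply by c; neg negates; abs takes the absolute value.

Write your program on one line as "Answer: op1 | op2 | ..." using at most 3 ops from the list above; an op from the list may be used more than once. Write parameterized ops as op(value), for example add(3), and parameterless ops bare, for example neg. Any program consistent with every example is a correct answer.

add(4) | abs

Check, running the answer program on each example:
  38 -> 42 -> 42
  -10 -> -6 -> 6
  -30 -> -26 -> 26
  -32 -> -28 -> 28
  48 -> 52 -> 52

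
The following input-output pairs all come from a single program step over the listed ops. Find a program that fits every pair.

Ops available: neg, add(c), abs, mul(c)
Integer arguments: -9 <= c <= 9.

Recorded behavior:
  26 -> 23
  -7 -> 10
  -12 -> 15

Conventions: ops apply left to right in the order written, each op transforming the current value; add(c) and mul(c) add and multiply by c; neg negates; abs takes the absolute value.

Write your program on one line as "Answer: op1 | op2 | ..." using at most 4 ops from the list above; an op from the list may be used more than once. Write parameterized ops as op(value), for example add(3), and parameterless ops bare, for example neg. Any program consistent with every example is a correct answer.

add(4) | add(-7) | abs

Check, running the answer program on each example:
  26 -> 30 -> 23 -> 23
  -7 -> -3 -> -10 -> 10
  -12 -> -8 -> -15 -> 15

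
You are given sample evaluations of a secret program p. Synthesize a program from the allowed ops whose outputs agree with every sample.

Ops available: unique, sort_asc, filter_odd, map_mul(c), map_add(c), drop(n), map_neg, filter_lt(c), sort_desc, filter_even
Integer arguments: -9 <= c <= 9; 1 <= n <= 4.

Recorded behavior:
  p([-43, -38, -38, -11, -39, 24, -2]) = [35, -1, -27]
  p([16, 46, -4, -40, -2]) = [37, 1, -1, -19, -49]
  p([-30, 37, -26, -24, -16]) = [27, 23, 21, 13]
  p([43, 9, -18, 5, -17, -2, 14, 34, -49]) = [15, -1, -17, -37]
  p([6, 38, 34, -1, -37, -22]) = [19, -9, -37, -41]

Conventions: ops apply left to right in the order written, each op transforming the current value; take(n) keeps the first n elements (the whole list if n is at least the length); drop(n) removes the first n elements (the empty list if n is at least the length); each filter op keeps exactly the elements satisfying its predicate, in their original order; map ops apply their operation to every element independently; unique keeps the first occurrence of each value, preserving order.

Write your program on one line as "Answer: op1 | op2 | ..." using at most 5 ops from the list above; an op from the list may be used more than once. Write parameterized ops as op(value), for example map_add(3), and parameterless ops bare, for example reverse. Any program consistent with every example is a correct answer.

map_neg | map_add(-3) | filter_odd | sort_desc | unique

Check, running the answer program on each example:
  [-43, -38, -38, -11, -39, 24, -2] -> [43, 38, 38, 11, 39, -24, 2] -> [40, 35, 35, 8, 36, -27, -1] -> [35, 35, -27, -1] -> [35, 35, -1, -27] -> [35, -1, -27]
  [16, 46, -4, -40, -2] -> [-16, -46, 4, 40, 2] -> [-19, -49, 1, 37, -1] -> [-19, -49, 1, 37, -1] -> [37, 1, -1, -19, -49] -> [37, 1, -1, -19, -49]
  [-30, 37, -26, -24, -16] -> [30, -37, 26, 24, 16] -> [27, -40, 23, 21, 13] -> [27, 23, 21, 13] -> [27, 23, 21, 13] -> [27, 23, 21, 13]
  [43, 9, -18, 5, -17, -2, 14, 34, -49] -> [-43, -9, 18, -5, 17, 2, -14, -34, 49] -> [-46, -12, 15, -8, 14, -1, -17, -37, 46] -> [15, -1, -17, -37] -> [15, -1, -17, -37] -> [15, -1, -17, -37]
  [6, 38, 34, -1, -37, -22] -> [-6, -38, -34, 1, 37, 22] -> [-9, -41, -37, -2, 34, 19] -> [-9, -41, -37, 19] -> [19, -9, -37, -41] -> [19, -9, -37, -41]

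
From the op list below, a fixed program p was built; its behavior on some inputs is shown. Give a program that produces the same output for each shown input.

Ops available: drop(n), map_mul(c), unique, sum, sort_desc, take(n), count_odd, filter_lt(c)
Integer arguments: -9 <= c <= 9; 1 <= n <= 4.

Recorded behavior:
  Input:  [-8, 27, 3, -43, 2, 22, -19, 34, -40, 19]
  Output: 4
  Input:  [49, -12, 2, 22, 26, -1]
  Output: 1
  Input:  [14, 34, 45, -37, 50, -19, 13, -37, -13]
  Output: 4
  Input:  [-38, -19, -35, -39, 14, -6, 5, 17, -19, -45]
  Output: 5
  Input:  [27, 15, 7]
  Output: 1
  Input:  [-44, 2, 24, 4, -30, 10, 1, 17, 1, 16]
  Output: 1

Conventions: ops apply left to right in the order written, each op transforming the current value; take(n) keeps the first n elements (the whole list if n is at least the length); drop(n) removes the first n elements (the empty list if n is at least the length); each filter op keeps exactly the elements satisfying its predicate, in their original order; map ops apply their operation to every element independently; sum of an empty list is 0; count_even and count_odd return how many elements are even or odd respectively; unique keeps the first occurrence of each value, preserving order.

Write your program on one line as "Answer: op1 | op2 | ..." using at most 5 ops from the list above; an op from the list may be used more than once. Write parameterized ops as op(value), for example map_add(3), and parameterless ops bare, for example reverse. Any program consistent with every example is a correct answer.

unique | sort_desc | drop(2) | count_odd

Check, running the answer program on each example:
  [-8, 27, 3, -43, 2, 22, -19, 34, -40, 19] -> [-8, 27, 3, -43, 2, 22, -19, 34, -40, 19] -> [34, 27, 22, 19, 3, 2, -8, -19, -40, -43] -> [22, 19, 3, 2, -8, -19, -40, -43] -> 4
  [49, -12, 2, 22, 26, -1] -> [49, -12, 2, 22, 26, -1] -> [49, 26, 22, 2, -1, -12] -> [22, 2, -1, -12] -> 1
  [14, 34, 45, -37, 50, -19, 13, -37, -13] -> [14, 34, 45, -37, 50, -19, 13, -13] -> [50, 45, 34, 14, 13, -13, -19, -37] -> [34, 14, 13, -13, -19, -37] -> 4
  [-38, -19, -35, -39, 14, -6, 5, 17, -19, -45] -> [-38, -19, -35, -39, 14, -6, 5, 17, -45] -> [17, 14, 5, -6, -19, -35, -38, -39, -45] -> [5, -6, -19, -35, -38, -39, -45] -> 5
  [27, 15, 7] -> [27, 15, 7] -> [27, 15, 7] -> [7] -> 1
  [-44, 2, 24, 4, -30, 10, 1, 17, 1, 16] -> [-44, 2, 24, 4, -30, 10, 1, 17, 16] -> [24, 17, 16, 10, 4, 2, 1, -30, -44] -> [16, 10, 4, 2, 1, -30, -44] -> 1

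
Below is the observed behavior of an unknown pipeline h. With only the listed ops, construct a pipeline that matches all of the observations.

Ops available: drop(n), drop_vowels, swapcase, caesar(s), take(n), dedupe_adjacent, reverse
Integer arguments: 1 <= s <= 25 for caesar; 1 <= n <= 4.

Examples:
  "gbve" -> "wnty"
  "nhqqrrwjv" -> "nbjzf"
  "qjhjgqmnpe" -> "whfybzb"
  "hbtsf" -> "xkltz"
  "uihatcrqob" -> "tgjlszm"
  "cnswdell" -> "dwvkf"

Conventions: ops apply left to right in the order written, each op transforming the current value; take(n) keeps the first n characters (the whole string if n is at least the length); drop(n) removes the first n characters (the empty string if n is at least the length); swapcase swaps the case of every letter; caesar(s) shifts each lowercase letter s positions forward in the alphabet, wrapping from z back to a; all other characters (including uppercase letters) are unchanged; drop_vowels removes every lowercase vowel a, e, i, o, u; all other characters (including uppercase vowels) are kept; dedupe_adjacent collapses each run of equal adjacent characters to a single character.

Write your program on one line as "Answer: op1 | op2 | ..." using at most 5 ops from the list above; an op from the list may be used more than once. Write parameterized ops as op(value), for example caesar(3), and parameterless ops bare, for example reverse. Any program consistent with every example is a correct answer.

caesar(18) | drop_vowels | dedupe_adjacent | reverse

Check, running the answer program on each example:
  "gbve" -> "ytnw" -> "ytnw" -> "ytnw" -> "wnty"
  "nhqqrrwjv" -> "fziijjobn" -> "fzjjbn" -> "fzjbn" -> "nbjzf"
  "qjhjgqmnpe" -> "ibzbyiefhw" -> "bzbyfhw" -> "bzbyfhw" -> "whfybzb"
  "hbtsf" -> "ztlkx" -> "ztlkx" -> "ztlkx" -> "xkltz"
  "uihatcrqob" -> "mazslujigt" -> "mzsljgt" -> "mzsljgt" -> "tgjlszm"
  "cnswdell" -> "ufkovwdd" -> "fkvwdd" -> "fkvwd" -> "dwvkf"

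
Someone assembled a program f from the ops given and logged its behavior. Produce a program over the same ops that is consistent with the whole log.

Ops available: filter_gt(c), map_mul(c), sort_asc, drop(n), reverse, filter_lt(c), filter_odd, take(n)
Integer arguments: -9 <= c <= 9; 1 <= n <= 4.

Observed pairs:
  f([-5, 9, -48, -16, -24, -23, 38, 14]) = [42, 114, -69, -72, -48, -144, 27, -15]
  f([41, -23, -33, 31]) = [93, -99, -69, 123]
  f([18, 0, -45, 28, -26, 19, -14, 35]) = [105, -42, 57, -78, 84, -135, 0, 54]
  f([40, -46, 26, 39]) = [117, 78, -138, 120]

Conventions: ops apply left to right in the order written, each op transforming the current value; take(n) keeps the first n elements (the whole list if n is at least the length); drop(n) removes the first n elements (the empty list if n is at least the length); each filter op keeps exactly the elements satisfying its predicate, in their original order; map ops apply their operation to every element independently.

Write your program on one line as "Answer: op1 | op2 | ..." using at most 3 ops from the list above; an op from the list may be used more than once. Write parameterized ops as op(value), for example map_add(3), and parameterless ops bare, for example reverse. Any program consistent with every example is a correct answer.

reverse | map_mul(3)

Check, running the answer program on each example:
  [-5, 9, -48, -16, -24, -23, 38, 14] -> [14, 38, -23, -24, -16, -48, 9, -5] -> [42, 114, -69, -72, -48, -144, 27, -15]
  [41, -23, -33, 31] -> [31, -33, -23, 41] -> [93, -99, -69, 123]
  [18, 0, -45, 28, -26, 19, -14, 35] -> [35, -14, 19, -26, 28, -45, 0, 18] -> [105, -42, 57, -78, 84, -135, 0, 54]
  [40, -46, 26, 39] -> [39, 26, -46, 40] -> [117, 78, -138, 120]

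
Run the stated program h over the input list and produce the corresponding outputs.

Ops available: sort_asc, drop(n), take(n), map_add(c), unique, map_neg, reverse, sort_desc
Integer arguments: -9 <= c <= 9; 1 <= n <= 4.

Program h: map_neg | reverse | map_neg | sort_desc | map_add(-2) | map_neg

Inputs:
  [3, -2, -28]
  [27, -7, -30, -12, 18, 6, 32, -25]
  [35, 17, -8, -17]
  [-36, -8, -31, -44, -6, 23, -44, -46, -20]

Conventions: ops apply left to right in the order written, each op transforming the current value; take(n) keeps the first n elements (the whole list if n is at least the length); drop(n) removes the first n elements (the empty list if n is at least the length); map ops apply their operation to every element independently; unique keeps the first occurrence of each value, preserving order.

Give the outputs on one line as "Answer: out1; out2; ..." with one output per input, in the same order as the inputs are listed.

Execution, op by op:
  [3, -2, -28] -> [-3, 2, 28] -> [28, 2, -3] -> [-28, -2, 3] -> [3, -2, -28] -> [1, -4, -30] -> [-1, 4, 30]
  [27, -7, -30, -12, 18, 6, 32, -25] -> [-27, 7, 30, 12, -18, -6, -32, 25] -> [25, -32, -6, -18, 12, 30, 7, -27] -> [-25, 32, 6, 18, -12, -30, -7, 27] -> [32, 27, 18, 6, -7, -12, -25, -30] -> [30, 25, 16, 4, -9, -14, -27, -32] -> [-30, -25, -16, -4, 9, 14, 27, 32]
  [35, 17, -8, -17] -> [-35, -17, 8, 17] -> [17, 8, -17, -35] -> [-17, -8, 17, 35] -> [35, 17, -8, -17] -> [33, 15, -10, -19] -> [-33, -15, 10, 19]
  [-36, -8, -31, -44, -6, 23, -44, -46, -20] -> [36, 8, 31, 44, 6, -23, 44, 46, 20] -> [20, 46, 44, -23, 6, 44, 31, 8, 36] -> [-20, -46, -44, 23, -6, -44, -31, -8, -36] -> [23, -6, -8, -20, -31, -36, -44, -44, -46] -> [21, -8, -10, -22, -33, -38, -46, -46, -48] -> [-21, 8, 10, 22, 33, 38, 46, 46, 48]

[-1, 4, 30]; [-30, -25, -16, -4, 9, 14, 27, 32]; [-33, -15, 10, 19]; [-21, 8, 10, 22, 33, 38, 46, 46, 48]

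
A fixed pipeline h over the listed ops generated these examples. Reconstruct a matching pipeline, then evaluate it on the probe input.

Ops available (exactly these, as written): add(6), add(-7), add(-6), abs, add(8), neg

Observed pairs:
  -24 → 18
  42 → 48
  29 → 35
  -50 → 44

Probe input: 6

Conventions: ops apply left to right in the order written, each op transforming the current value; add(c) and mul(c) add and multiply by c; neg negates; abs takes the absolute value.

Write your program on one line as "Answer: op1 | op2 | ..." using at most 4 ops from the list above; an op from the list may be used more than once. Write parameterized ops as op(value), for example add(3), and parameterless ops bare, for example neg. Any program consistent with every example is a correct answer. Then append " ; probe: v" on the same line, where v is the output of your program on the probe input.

neg | add(-6) | abs ; probe: 12

Check, running the answer program on each example:
  -24 -> 24 -> 18 -> 18
  42 -> -42 -> -48 -> 48
  29 -> -29 -> -35 -> 35
  -50 -> 50 -> 44 -> 44
  probe: 6 -> -6 -> -12 -> 12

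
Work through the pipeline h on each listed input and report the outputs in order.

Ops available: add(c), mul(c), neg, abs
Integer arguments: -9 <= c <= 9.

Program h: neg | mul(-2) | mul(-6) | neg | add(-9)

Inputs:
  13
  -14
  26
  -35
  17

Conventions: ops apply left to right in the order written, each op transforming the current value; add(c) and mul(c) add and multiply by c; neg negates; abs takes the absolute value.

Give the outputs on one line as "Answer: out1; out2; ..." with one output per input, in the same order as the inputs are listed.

Execution, op by op:
  13 -> -13 -> 26 -> -156 -> 156 -> 147
  -14 -> 14 -> -28 -> 168 -> -168 -> -177
  26 -> -26 -> 52 -> -312 -> 312 -> 303
  -35 -> 35 -> -70 -> 420 -> -420 -> -429
  17 -> -17 -> 34 -> -204 -> 204 -> 195

147; -177; 303; -429; 195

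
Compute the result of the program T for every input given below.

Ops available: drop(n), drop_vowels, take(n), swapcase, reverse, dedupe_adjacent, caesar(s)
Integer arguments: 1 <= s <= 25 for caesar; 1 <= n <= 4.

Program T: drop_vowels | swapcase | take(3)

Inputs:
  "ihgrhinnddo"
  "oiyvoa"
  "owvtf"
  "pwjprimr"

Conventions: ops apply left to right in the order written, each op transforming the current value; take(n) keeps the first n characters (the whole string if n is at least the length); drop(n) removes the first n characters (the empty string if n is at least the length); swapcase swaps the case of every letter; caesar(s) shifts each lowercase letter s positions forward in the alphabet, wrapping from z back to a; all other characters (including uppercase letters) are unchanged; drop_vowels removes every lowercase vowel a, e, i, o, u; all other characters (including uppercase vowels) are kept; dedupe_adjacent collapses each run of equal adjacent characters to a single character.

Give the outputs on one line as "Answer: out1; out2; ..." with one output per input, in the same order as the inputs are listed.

Execution, op by op:
  "ihgrhinnddo" -> "hgrhnndd" -> "HGRHNNDD" -> "HGR"
  "oiyvoa" -> "yv" -> "YV" -> "YV"
  "owvtf" -> "wvtf" -> "WVTF" -> "WVT"
  "pwjprimr" -> "pwjprmr" -> "PWJPRMR" -> "PWJ"

"HGR"; "YV"; "WVT"; "PWJ"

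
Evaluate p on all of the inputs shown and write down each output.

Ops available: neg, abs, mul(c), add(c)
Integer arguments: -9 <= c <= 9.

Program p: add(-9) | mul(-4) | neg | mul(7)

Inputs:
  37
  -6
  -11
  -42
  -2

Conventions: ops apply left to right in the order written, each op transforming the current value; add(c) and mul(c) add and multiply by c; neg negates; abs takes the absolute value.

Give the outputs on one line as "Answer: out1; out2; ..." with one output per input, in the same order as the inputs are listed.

784; -420; -560; -1428; -308

Execution, op by op:
  37 -> 28 -> -112 -> 112 -> 784
  -6 -> -15 -> 60 -> -60 -> -420
  -11 -> -20 -> 80 -> -80 -> -560
  -42 -> -51 -> 204 -> -204 -> -1428
  -2 -> -11 -> 44 -> -44 -> -308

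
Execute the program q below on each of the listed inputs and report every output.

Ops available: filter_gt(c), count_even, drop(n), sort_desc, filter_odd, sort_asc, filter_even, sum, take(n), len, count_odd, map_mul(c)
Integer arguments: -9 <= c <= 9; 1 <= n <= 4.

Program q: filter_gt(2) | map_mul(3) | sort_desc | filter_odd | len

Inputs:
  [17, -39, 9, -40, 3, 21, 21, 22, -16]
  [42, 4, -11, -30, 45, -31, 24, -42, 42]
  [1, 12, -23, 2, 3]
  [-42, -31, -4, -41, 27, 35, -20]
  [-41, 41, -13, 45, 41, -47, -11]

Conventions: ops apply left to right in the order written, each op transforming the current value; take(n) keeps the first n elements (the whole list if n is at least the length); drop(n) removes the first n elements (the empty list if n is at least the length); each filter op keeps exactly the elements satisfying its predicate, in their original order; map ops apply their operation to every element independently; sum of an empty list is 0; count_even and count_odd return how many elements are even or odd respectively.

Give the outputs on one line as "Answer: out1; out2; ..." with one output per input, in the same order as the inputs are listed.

Execution, op by op:
  [17, -39, 9, -40, 3, 21, 21, 22, -16] -> [17, 9, 3, 21, 21, 22] -> [51, 27, 9, 63, 63, 66] -> [66, 63, 63, 51, 27, 9] -> [63, 63, 51, 27, 9] -> 5
  [42, 4, -11, -30, 45, -31, 24, -42, 42] -> [42, 4, 45, 24, 42] -> [126, 12, 135, 72, 126] -> [135, 126, 126, 72, 12] -> [135] -> 1
  [1, 12, -23, 2, 3] -> [12, 3] -> [36, 9] -> [36, 9] -> [9] -> 1
  [-42, -31, -4, -41, 27, 35, -20] -> [27, 35] -> [81, 105] -> [105, 81] -> [105, 81] -> 2
  [-41, 41, -13, 45, 41, -47, -11] -> [41, 45, 41] -> [123, 135, 123] -> [135, 123, 123] -> [135, 123, 123] -> 3

5; 1; 1; 2; 3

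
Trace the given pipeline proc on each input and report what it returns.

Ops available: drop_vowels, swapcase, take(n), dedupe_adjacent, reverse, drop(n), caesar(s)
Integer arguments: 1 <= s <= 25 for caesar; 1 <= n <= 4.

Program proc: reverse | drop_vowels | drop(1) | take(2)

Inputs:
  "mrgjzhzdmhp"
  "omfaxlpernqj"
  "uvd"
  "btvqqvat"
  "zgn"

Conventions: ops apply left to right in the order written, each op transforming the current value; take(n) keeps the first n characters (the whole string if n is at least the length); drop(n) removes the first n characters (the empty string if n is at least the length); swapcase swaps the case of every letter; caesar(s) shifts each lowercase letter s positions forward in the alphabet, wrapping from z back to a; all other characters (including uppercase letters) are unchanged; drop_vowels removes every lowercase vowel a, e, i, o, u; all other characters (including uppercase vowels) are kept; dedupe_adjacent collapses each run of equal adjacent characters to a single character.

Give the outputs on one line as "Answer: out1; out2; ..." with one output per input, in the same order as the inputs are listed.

Execution, op by op:
  "mrgjzhzdmhp" -> "phmdzhzjgrm" -> "phmdzhzjgrm" -> "hmdzhzjgrm" -> "hm"
  "omfaxlpernqj" -> "jqnreplxafmo" -> "jqnrplxfm" -> "qnrplxfm" -> "qn"
  "uvd" -> "dvu" -> "dv" -> "v" -> "v"
  "btvqqvat" -> "tavqqvtb" -> "tvqqvtb" -> "vqqvtb" -> "vq"
  "zgn" -> "ngz" -> "ngz" -> "gz" -> "gz"

"hm"; "qn"; "v"; "vq"; "gz"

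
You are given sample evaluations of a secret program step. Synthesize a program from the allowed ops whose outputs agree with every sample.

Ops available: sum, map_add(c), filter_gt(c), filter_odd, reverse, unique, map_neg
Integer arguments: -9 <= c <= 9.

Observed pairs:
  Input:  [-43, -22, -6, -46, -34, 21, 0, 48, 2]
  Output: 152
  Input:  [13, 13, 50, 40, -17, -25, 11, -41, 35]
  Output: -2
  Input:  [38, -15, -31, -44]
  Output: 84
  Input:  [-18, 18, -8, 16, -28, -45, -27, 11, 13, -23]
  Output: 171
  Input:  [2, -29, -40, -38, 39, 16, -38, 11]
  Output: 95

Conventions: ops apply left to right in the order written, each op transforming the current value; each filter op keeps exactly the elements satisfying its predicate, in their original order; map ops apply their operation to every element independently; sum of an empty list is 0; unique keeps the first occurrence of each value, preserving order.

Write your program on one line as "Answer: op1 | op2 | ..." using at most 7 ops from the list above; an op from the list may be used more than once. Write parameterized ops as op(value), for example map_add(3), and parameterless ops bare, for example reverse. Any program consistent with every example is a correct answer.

reverse | map_add(1) | map_add(-9) | map_neg | unique | sum

Check, running the answer program on each example:
  [-43, -22, -6, -46, -34, 21, 0, 48, 2] -> [2, 48, 0, 21, -34, -46, -6, -22, -43] -> [3, 49, 1, 22, -33, -45, -5, -21, -42] -> [-6, 40, -8, 13, -42, -54, -14, -30, -51] -> [6, -40, 8, -13, 42, 54, 14, 30, 51] -> [6, -40, 8, -13, 42, 54, 14, 30, 51] -> 152
  [13, 13, 50, 40, -17, -25, 11, -41, 35] -> [35, -41, 11, -25, -17, 40, 50, 13, 13] -> [36, -40, 12, -24, -16, 41, 51, 14, 14] -> [27, -49, 3, -33, -25, 32, 42, 5, 5] -> [-27, 49, -3, 33, 25, -32, -42, -5, -5] -> [-27, 49, -3, 33, 25, -32, -42, -5] -> -2
  [38, -15, -31, -44] -> [-44, -31, -15, 38] -> [-43, -30, -14, 39] -> [-52, -39, -23, 30] -> [52, 39, 23, -30] -> [52, 39, 23, -30] -> 84
  [-18, 18, -8, 16, -28, -45, -27, 11, 13, -23] -> [-23, 13, 11, -27, -45, -28, 16, -8, 18, -18] -> [-22, 14, 12, -26, -44, -27, 17, -7, 19, -17] -> [-31, 5, 3, -35, -53, -36, 8, -16, 10, -26] -> [31, -5, -3, 35, 53, 36, -8, 16, -10, 26] -> [31, -5, -3, 35, 53, 36, -8, 16, -10, 26] -> 171
  [2, -29, -40, -38, 39, 16, -38, 11] -> [11, -38, 16, 39, -38, -40, -29, 2] -> [12, -37, 17, 40, -37, -39, -28, 3] -> [3, -46, 8, 31, -46, -48, -37, -6] -> [-3, 46, -8, -31, 46, 48, 37, 6] -> [-3, 46, -8, -31, 48, 37, 6] -> 95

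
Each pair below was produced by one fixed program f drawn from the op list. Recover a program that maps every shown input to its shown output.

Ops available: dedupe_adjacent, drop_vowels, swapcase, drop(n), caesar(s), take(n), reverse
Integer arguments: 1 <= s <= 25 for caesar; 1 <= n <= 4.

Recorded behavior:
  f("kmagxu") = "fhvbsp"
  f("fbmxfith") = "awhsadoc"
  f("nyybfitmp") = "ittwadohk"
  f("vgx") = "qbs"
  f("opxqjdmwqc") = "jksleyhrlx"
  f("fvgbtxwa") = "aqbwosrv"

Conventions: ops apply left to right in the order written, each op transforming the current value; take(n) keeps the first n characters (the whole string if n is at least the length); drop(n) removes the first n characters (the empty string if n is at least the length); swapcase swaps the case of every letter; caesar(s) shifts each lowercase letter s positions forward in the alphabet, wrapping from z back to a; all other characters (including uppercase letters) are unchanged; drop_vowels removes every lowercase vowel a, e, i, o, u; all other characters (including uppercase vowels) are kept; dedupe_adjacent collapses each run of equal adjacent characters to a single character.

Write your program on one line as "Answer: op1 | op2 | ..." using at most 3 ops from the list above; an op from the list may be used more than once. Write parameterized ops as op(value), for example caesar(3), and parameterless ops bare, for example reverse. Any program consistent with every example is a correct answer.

reverse | caesar(21) | reverse

Check, running the answer program on each example:
  "kmagxu" -> "uxgamk" -> "psbvhf" -> "fhvbsp"
  "fbmxfith" -> "htifxmbf" -> "codashwa" -> "awhsadoc"
  "nyybfitmp" -> "pmtifbyyn" -> "khodawtti" -> "ittwadohk"
  "vgx" -> "xgv" -> "sbq" -> "qbs"
  "opxqjdmwqc" -> "cqwmdjqxpo" -> "xlrhyelskj" -> "jksleyhrlx"
  "fvgbtxwa" -> "awxtbgvf" -> "vrsowbqa" -> "aqbwosrv"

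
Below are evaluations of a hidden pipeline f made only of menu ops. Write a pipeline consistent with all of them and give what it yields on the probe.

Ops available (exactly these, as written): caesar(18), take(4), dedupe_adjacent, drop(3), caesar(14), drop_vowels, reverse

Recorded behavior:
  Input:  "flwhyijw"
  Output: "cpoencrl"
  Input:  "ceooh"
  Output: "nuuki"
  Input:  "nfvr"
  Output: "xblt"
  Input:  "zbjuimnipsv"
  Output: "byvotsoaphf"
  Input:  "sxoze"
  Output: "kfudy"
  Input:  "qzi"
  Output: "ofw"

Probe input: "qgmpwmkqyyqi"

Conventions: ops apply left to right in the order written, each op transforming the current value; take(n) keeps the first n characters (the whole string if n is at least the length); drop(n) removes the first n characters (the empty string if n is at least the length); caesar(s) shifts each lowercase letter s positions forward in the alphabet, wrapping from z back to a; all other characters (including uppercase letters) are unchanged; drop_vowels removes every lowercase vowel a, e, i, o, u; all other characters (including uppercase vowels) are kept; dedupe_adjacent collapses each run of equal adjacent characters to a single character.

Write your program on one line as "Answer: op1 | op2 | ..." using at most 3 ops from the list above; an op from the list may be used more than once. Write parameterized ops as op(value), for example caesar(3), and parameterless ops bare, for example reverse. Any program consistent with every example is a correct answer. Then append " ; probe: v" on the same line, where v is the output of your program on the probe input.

caesar(14) | reverse | caesar(18) ; probe: "oweewqscvsmw"

Check, running the answer program on each example:
  "flwhyijw" -> "tzkvmwxk" -> "kxwmvkzt" -> "cpoencrl"
  "ceooh" -> "qsccv" -> "vccsq" -> "nuuki"
  "nfvr" -> "btjf" -> "fjtb" -> "xblt"
  "zbjuimnipsv" -> "npxiwabwdgj" -> "jgdwbawixpn" -> "byvotsoaphf"
  "sxoze" -> "glcns" -> "snclg" -> "kfudy"
  "qzi" -> "enw" -> "wne" -> "ofw"
  probe: "qgmpwmkqyyqi" -> "euadkayemmew" -> "wemmeyakdaue" -> "oweewqscvsmw"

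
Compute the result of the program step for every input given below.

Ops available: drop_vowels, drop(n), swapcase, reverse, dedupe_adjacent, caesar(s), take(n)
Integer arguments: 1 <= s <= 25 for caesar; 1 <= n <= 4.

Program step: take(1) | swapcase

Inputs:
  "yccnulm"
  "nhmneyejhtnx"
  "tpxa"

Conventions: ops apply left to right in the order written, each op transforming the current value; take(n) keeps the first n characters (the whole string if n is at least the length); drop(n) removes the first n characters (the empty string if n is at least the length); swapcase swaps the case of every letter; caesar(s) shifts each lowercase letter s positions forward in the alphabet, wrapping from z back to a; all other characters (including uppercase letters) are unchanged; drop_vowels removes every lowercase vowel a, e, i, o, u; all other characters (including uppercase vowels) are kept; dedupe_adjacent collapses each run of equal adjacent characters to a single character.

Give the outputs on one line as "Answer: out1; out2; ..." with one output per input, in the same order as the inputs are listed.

Execution, op by op:
  "yccnulm" -> "y" -> "Y"
  "nhmneyejhtnx" -> "n" -> "N"
  "tpxa" -> "t" -> "T"

"Y"; "N"; "T"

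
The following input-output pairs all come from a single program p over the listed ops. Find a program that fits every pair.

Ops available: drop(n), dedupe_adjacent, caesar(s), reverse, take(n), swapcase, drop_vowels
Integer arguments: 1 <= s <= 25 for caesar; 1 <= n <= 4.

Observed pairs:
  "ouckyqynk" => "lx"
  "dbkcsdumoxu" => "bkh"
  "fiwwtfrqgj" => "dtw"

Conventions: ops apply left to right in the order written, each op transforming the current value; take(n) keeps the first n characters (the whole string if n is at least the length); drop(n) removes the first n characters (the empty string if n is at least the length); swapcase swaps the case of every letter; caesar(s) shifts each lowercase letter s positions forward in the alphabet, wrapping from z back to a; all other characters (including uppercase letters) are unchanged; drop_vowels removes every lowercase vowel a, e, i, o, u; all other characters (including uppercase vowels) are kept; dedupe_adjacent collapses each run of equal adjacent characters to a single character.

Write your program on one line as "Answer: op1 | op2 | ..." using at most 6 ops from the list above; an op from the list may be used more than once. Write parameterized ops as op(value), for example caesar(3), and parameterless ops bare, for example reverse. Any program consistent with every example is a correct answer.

drop(3) | caesar(13) | reverse | take(3) | drop_vowels | reverse

Check, running the answer program on each example:
  "ouckyqynk" -> "kyqynk" -> "xldlax" -> "xaldlx" -> "xal" -> "xl" -> "lx"
  "dbkcsdumoxu" -> "csdumoxu" -> "pfqhzbkh" -> "hkbzhqfp" -> "hkb" -> "hkb" -> "bkh"
  "fiwwtfrqgj" -> "wtfrqgj" -> "jgsedtw" -> "wtdesgj" -> "wtd" -> "wtd" -> "dtw"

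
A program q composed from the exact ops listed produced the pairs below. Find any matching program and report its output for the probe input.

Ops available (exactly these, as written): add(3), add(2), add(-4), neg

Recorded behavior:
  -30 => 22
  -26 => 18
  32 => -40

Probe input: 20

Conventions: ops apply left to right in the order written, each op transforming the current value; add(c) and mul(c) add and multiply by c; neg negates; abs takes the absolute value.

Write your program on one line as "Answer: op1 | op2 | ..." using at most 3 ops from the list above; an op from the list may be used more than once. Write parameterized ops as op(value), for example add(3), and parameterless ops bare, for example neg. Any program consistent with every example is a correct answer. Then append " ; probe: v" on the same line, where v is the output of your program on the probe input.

neg | add(-4) | add(-4) ; probe: -28

Check, running the answer program on each example:
  -30 -> 30 -> 26 -> 22
  -26 -> 26 -> 22 -> 18
  32 -> -32 -> -36 -> -40
  probe: 20 -> -20 -> -24 -> -28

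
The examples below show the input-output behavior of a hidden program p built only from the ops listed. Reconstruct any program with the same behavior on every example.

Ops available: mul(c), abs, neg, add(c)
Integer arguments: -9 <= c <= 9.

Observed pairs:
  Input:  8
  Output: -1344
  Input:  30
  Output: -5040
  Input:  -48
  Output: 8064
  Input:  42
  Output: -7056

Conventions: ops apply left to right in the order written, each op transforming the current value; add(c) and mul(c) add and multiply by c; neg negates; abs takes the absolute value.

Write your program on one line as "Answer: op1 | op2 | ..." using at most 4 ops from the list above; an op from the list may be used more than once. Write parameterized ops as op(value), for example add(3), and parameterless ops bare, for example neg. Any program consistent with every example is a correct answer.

mul(7) | mul(-4) | mul(-6) | neg

Check, running the answer program on each example:
  8 -> 56 -> -224 -> 1344 -> -1344
  30 -> 210 -> -840 -> 5040 -> -5040
  -48 -> -336 -> 1344 -> -8064 -> 8064
  42 -> 294 -> -1176 -> 7056 -> -7056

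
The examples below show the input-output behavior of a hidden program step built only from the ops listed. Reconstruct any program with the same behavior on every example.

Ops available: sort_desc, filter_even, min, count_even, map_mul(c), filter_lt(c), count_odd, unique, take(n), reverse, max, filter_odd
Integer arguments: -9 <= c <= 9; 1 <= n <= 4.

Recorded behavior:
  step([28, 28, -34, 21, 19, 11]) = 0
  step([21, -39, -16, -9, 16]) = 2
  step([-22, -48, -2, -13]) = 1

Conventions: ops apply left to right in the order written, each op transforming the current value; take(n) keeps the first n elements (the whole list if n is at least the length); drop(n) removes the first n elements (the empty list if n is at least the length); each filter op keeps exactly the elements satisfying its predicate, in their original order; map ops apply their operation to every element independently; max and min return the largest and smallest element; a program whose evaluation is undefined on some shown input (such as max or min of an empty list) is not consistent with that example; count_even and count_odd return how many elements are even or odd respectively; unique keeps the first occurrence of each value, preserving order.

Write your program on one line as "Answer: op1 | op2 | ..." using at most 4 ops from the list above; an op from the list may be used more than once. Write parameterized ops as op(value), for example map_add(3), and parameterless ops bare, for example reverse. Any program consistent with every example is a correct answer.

unique | filter_odd | filter_lt(3) | count_odd

Check, running the answer program on each example:
  [28, 28, -34, 21, 19, 11] -> [28, -34, 21, 19, 11] -> [21, 19, 11] -> [] -> 0
  [21, -39, -16, -9, 16] -> [21, -39, -16, -9, 16] -> [21, -39, -9] -> [-39, -9] -> 2
  [-22, -48, -2, -13] -> [-22, -48, -2, -13] -> [-13] -> [-13] -> 1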